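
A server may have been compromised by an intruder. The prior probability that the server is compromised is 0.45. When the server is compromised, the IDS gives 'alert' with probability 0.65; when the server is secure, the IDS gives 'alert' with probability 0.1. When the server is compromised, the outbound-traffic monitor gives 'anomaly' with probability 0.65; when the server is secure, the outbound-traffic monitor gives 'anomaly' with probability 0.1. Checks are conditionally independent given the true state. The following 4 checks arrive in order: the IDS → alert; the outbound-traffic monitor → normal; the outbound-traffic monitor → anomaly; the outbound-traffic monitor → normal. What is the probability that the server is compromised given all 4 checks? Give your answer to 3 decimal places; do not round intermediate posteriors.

0.839

Apply Bayes' rule sequentially, carrying P(compromised) forward.
After the IDS='alert': P(compromised) = 0.65·0.4500 / (0.65·0.4500 + 0.1·0.5500) ≈ 0.8417
After the outbound-traffic monitor='normal': P(compromised) = 0.35·0.8417 / (0.35·0.8417 + 0.9·0.1583) ≈ 0.6741
After the outbound-traffic monitor='anomaly': P(compromised) = 0.65·0.6741 / (0.65·0.6741 + 0.1·0.3259) ≈ 0.9308
After the outbound-traffic monitor='normal': P(compromised) = 0.35·0.9308 / (0.35·0.9308 + 0.9·0.0692) ≈ 0.8394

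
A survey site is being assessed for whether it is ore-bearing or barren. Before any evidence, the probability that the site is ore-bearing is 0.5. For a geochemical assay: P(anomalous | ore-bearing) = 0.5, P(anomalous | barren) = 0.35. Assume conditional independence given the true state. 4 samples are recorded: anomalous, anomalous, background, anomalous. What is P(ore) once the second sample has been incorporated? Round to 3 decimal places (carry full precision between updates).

0.671

After 'anomalous': P(ore) = 0.5·0.5000 / (0.5·0.5000 + 0.35·0.5000) ≈ 0.5882
After 'anomalous': P(ore) = 0.5·0.5882 / (0.5·0.5882 + 0.35·0.4118) ≈ 0.6711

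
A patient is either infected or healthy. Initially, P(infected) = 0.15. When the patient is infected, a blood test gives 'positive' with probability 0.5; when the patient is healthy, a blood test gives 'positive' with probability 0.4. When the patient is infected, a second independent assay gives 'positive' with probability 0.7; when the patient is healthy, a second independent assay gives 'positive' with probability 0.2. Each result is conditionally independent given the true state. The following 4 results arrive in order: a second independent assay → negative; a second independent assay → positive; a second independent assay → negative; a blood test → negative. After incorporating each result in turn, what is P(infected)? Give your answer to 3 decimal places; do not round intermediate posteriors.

Each posterior becomes the prior for the next update.
After a second independent assay='negative': P(infected) = 0.3·0.1500 / (0.3·0.1500 + 0.8·0.8500) ≈ 0.0621
After a second independent assay='positive': P(infected) = 0.7·0.0621 / (0.7·0.0621 + 0.2·0.9379) ≈ 0.1881
After a second independent assay='negative': P(infected) = 0.3·0.1881 / (0.3·0.1881 + 0.8·0.8119) ≈ 0.0799
After a blood test='negative': P(infected) = 0.5·0.0799 / (0.5·0.0799 + 0.6·0.9201) ≈ 0.0675

0.067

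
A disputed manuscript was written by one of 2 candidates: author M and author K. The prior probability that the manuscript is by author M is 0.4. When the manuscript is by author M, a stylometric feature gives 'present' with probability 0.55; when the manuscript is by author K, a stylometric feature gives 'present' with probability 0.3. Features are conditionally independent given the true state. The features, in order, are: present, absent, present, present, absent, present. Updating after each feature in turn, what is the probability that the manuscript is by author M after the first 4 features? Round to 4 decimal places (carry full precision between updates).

0.7253

Each posterior becomes the prior for the next update.
After 'present': P(author M) = 0.55·0.4000 / (0.55·0.4000 + 0.3·0.6000) ≈ 0.5500
After 'absent': P(author M) = 0.45·0.5500 / (0.45·0.5500 + 0.7·0.4500) ≈ 0.4400
After 'present': P(author M) = 0.55·0.4400 / (0.55·0.4400 + 0.3·0.5600) ≈ 0.5902
After 'present': P(author M) = 0.55·0.5902 / (0.55·0.5902 + 0.3·0.4098) ≈ 0.7253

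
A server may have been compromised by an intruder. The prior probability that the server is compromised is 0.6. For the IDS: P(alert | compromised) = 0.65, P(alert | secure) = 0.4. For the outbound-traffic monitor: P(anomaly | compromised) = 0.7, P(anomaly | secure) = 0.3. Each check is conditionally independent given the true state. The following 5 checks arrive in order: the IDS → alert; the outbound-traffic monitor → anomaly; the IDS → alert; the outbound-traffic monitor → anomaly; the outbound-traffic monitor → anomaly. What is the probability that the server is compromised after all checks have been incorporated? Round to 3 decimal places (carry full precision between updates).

After the IDS='alert': P(compromised) = 0.65·0.6000 / (0.65·0.6000 + 0.4·0.4000) ≈ 0.7091
After the outbound-traffic monitor='anomaly': P(compromised) = 0.7·0.7091 / (0.7·0.7091 + 0.3·0.2909) ≈ 0.8505
After the IDS='alert': P(compromised) = 0.65·0.8505 / (0.65·0.8505 + 0.4·0.1495) ≈ 0.9024
After the outbound-traffic monitor='anomaly': P(compromised) = 0.7·0.9024 / (0.7·0.9024 + 0.3·0.0976) ≈ 0.9557
After the outbound-traffic monitor='anomaly': P(compromised) = 0.7·0.9557 / (0.7·0.9557 + 0.3·0.0443) ≈ 0.9805

0.981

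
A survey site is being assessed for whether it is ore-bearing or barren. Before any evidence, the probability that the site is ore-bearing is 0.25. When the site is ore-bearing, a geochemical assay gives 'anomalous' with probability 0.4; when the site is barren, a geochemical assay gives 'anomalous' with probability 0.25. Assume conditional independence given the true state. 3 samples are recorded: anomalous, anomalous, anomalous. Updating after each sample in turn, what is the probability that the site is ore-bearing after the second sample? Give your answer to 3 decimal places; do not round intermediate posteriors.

0.460

Apply Bayes' rule sequentially, carrying P(ore) forward.
After 'anomalous': P(ore) = 0.4·0.2500 / (0.4·0.2500 + 0.25·0.7500) ≈ 0.3478
After 'anomalous': P(ore) = 0.4·0.3478 / (0.4·0.3478 + 0.25·0.6522) ≈ 0.4604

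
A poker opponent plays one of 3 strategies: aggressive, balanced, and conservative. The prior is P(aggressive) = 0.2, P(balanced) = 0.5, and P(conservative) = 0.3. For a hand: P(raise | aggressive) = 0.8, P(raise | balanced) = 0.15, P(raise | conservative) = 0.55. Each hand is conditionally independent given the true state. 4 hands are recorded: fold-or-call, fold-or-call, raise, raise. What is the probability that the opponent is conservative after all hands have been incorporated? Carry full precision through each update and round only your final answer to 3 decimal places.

After 'fold-or-call': normaliser = 0.2·0.2000 + 0.85·0.5000 + 0.45·0.3000; P(aggressive) ≈ 0.0667, P(balanced) ≈ 0.7083, P(conservative) ≈ 0.2250
After 'fold-or-call': normaliser = 0.2·0.0667 + 0.85·0.7083 + 0.45·0.2250; P(aggressive) ≈ 0.0186, P(balanced) ≈ 0.8401, P(conservative) ≈ 0.1413
After 'raise': normaliser = 0.8·0.0186 + 0.15·0.8401 + 0.55·0.1413; P(aggressive) ≈ 0.0681, P(balanced) ≈ 0.5765, P(conservative) ≈ 0.3555
After 'raise': normaliser = 0.8·0.0681 + 0.15·0.5765 + 0.55·0.3555; P(aggressive) ≈ 0.1619, P(balanced) ≈ 0.2570, P(conservative) ≈ 0.5811

0.581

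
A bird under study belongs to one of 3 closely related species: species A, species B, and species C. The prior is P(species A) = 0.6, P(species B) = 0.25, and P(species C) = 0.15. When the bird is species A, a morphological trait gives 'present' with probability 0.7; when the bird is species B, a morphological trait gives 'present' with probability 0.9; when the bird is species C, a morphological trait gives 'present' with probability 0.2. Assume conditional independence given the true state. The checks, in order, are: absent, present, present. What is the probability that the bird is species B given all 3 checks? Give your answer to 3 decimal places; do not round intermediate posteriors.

0.179

After 'absent': normaliser = 0.3·0.6000 + 0.1·0.2500 + 0.8·0.1500; P(species A) ≈ 0.5538, P(species B) ≈ 0.0769, P(species C) ≈ 0.3692
After 'present': normaliser = 0.7·0.5538 + 0.9·0.0769 + 0.2·0.3692; P(species A) ≈ 0.7304, P(species B) ≈ 0.1304, P(species C) ≈ 0.1391
After 'present': normaliser = 0.7·0.7304 + 0.9·0.1304 + 0.2·0.1391; P(species A) ≈ 0.7788, P(species B) ≈ 0.1788, P(species C) ≈ 0.0424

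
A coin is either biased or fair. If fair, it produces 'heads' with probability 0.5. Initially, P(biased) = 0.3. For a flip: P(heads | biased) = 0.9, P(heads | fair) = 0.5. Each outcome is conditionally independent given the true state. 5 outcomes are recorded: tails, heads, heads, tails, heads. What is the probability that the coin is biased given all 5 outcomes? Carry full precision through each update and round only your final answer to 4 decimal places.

After 'tails': P(biased) = 0.1·0.3000 / (0.1·0.3000 + 0.5·0.7000) ≈ 0.0789
After 'heads': P(biased) = 0.9·0.0789 / (0.9·0.0789 + 0.5·0.9211) ≈ 0.1337
After 'heads': P(biased) = 0.9·0.1337 / (0.9·0.1337 + 0.5·0.8663) ≈ 0.2174
After 'tails': P(biased) = 0.1·0.2174 / (0.1·0.2174 + 0.5·0.7826) ≈ 0.0526
After 'heads': P(biased) = 0.9·0.0526 / (0.9·0.0526 + 0.5·0.9474) ≈ 0.0909

0.0909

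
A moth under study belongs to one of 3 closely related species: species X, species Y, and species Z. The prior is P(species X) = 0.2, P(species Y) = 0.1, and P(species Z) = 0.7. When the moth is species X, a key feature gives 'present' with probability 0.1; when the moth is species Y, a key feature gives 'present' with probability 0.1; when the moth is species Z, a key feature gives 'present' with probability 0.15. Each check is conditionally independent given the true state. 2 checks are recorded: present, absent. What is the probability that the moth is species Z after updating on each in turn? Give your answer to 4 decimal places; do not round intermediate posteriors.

After 'present': normaliser = 0.1·0.2000 + 0.1·0.1000 + 0.15·0.7000; P(species X) ≈ 0.1481, P(species Y) ≈ 0.0741, P(species Z) ≈ 0.7778
After 'absent': normaliser = 0.9·0.1481 + 0.9·0.0741 + 0.85·0.7778; P(species X) ≈ 0.1548, P(species Y) ≈ 0.0774, P(species Z) ≈ 0.7677

0.7677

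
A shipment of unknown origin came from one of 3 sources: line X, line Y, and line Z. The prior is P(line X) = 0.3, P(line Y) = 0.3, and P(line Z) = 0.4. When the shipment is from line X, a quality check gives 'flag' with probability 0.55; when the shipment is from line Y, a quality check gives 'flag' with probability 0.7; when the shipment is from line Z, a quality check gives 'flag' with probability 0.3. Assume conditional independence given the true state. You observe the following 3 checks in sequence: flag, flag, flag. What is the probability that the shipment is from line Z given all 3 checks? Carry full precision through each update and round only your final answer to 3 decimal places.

Apply Bayes' rule sequentially, carrying P(line Z) forward.
After 'flag': normaliser = 0.55·0.3000 + 0.7·0.3000 + 0.3·0.4000; P(line X) ≈ 0.3333, P(line Y) ≈ 0.4242, P(line Z) ≈ 0.2424
After 'flag': normaliser = 0.55·0.3333 + 0.7·0.4242 + 0.3·0.2424; P(line X) ≈ 0.3315, P(line Y) ≈ 0.5370, P(line Z) ≈ 0.1315
After 'flag': normaliser = 0.55·0.3315 + 0.7·0.5370 + 0.3·0.1315; P(line X) ≈ 0.3051, P(line Y) ≈ 0.6289, P(line Z) ≈ 0.0660

0.066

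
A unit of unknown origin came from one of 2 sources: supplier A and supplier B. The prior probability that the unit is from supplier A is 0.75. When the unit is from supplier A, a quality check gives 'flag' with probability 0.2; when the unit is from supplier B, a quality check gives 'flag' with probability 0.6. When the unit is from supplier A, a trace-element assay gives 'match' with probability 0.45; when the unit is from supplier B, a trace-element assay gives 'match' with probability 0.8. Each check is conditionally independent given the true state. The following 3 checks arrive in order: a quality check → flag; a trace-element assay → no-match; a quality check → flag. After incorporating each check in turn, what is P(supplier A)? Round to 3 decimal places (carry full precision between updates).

Apply Bayes' rule sequentially, carrying P(supplier A) forward.
After a quality check='flag': P(supplier A) = 0.2·0.7500 / (0.2·0.7500 + 0.6·0.2500) ≈ 0.5000
After a trace-element assay='no-match': P(supplier A) = 0.55·0.5000 / (0.55·0.5000 + 0.2·0.5000) ≈ 0.7333
After a quality check='flag': P(supplier A) = 0.2·0.7333 / (0.2·0.7333 + 0.6·0.2667) ≈ 0.4783

0.478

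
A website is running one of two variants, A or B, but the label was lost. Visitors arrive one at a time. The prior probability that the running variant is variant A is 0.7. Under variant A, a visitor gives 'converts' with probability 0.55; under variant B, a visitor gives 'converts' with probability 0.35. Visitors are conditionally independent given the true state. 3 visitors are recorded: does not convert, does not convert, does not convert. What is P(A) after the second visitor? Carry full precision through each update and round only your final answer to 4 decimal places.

0.5279

Each posterior becomes the prior for the next update.
After 'does not convert': P(A) = 0.45·0.7000 / (0.45·0.7000 + 0.65·0.3000) ≈ 0.6176
After 'does not convert': P(A) = 0.45·0.6176 / (0.45·0.6176 + 0.65·0.3824) ≈ 0.5279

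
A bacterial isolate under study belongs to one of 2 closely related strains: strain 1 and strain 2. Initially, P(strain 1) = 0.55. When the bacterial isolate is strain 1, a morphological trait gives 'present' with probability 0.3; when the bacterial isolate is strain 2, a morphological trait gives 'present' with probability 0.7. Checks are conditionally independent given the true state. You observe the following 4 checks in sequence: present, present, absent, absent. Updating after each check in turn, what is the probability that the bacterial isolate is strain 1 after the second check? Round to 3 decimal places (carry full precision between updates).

0.183

After 'present': P(strain 1) = 0.3·0.5500 / (0.3·0.5500 + 0.7·0.4500) ≈ 0.3438
After 'present': P(strain 1) = 0.3·0.3438 / (0.3·0.3438 + 0.7·0.6562) ≈ 0.1833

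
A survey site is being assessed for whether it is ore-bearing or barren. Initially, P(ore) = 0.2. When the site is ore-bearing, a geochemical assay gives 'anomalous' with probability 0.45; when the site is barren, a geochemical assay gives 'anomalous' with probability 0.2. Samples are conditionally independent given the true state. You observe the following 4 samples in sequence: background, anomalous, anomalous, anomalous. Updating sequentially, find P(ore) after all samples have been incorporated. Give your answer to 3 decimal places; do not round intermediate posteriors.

After 'background': P(ore) = 0.55·0.2000 / (0.55·0.2000 + 0.8·0.8000) ≈ 0.1467
After 'anomalous': P(ore) = 0.45·0.1467 / (0.45·0.1467 + 0.2·0.8533) ≈ 0.2789
After 'anomalous': P(ore) = 0.45·0.2789 / (0.45·0.2789 + 0.2·0.7211) ≈ 0.4653
After 'anomalous': P(ore) = 0.45·0.4653 / (0.45·0.4653 + 0.2·0.5347) ≈ 0.6619

0.662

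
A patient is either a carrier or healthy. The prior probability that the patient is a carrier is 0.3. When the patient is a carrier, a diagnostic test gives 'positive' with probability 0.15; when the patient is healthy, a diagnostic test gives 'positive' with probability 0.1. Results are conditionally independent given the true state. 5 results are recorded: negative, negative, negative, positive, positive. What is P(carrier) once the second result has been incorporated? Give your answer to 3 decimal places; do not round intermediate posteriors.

0.277

After 'negative': P(carrier) = 0.85·0.3000 / (0.85·0.3000 + 0.9·0.7000) ≈ 0.2881
After 'negative': P(carrier) = 0.85·0.2881 / (0.85·0.2881 + 0.9·0.7119) ≈ 0.2766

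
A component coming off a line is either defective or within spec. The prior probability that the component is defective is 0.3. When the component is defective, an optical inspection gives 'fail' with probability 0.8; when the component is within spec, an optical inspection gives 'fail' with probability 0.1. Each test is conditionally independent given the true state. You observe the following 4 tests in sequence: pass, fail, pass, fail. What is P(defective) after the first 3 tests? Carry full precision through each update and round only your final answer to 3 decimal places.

After 'pass': P(defective) = 0.2·0.3000 / (0.2·0.3000 + 0.9·0.7000) ≈ 0.0870
After 'fail': P(defective) = 0.8·0.0870 / (0.8·0.0870 + 0.1·0.9130) ≈ 0.4324
After 'pass': P(defective) = 0.2·0.4324 / (0.2·0.4324 + 0.9·0.5676) ≈ 0.1448

0.145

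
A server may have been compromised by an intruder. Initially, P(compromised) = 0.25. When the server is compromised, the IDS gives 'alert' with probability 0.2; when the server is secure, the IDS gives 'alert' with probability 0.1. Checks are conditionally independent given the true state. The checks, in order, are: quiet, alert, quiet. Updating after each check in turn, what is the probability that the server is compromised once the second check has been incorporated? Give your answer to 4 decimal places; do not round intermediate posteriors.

0.3721

After 'quiet': P(compromised) = 0.8·0.2500 / (0.8·0.2500 + 0.9·0.7500) ≈ 0.2286
After 'alert': P(compromised) = 0.2·0.2286 / (0.2·0.2286 + 0.1·0.7714) ≈ 0.3721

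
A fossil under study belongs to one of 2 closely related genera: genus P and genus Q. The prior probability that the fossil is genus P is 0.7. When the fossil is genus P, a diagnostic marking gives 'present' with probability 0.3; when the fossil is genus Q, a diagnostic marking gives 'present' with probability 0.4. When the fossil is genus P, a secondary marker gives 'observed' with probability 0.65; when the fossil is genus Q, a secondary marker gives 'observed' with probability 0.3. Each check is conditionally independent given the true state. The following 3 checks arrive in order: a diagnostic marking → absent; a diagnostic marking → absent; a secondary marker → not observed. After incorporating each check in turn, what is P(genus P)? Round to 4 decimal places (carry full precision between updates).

0.6136

Apply Bayes' rule sequentially, carrying P(genus P) forward.
After a diagnostic marking='absent': P(genus P) = 0.7·0.7000 / (0.7·0.7000 + 0.6·0.3000) ≈ 0.7313
After a diagnostic marking='absent': P(genus P) = 0.7·0.7313 / (0.7·0.7313 + 0.6·0.2687) ≈ 0.7605
After a secondary marker='not observed': P(genus P) = 0.35·0.7605 / (0.35·0.7605 + 0.7·0.2395) ≈ 0.6136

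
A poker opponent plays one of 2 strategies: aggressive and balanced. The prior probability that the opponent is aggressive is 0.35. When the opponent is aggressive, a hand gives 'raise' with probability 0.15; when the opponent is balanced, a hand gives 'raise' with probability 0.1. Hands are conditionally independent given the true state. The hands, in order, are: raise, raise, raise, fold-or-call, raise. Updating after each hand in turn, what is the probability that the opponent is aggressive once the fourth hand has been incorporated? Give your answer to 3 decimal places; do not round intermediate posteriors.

0.632

After 'raise': P(aggressive) = 0.15·0.3500 / (0.15·0.3500 + 0.1·0.6500) ≈ 0.4468
After 'raise': P(aggressive) = 0.15·0.4468 / (0.15·0.4468 + 0.1·0.5532) ≈ 0.5478
After 'raise': P(aggressive) = 0.15·0.5478 / (0.15·0.5478 + 0.1·0.4522) ≈ 0.6451
After 'fold-or-call': P(aggressive) = 0.85·0.6451 / (0.85·0.6451 + 0.9·0.3549) ≈ 0.6319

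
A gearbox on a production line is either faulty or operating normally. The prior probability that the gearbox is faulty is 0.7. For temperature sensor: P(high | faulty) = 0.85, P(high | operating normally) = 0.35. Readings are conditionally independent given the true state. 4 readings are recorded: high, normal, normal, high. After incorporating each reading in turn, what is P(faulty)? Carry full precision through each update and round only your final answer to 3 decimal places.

0.423

After 'high': P(faulty) = 0.85·0.7000 / (0.85·0.7000 + 0.35·0.3000) ≈ 0.8500
After 'normal': P(faulty) = 0.15·0.8500 / (0.15·0.8500 + 0.65·0.1500) ≈ 0.5667
After 'normal': P(faulty) = 0.15·0.5667 / (0.15·0.5667 + 0.65·0.4333) ≈ 0.2318
After 'high': P(faulty) = 0.85·0.2318 / (0.85·0.2318 + 0.35·0.7682) ≈ 0.4229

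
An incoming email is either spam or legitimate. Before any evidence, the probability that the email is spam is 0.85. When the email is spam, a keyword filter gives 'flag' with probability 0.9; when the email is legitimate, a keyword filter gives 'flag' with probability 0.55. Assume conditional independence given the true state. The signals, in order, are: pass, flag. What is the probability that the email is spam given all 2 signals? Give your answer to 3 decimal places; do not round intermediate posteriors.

0.673

After 'pass': P(spam) = 0.1·0.8500 / (0.1·0.8500 + 0.45·0.1500) ≈ 0.5574
After 'flag': P(spam) = 0.9·0.5574 / (0.9·0.5574 + 0.55·0.4426) ≈ 0.6733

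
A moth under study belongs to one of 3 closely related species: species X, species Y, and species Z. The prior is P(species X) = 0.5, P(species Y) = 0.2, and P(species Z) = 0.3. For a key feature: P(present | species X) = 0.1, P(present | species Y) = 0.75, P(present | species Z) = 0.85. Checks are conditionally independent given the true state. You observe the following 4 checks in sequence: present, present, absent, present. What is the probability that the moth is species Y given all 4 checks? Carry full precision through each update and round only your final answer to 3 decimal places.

Apply Bayes' rule sequentially, carrying P(species Y) forward.
After 'present': normaliser = 0.1·0.5000 + 0.75·0.2000 + 0.85·0.3000; P(species X) ≈ 0.1099, P(species Y) ≈ 0.3297, P(species Z) ≈ 0.5604
After 'present': normaliser = 0.1·0.1099 + 0.75·0.3297 + 0.85·0.5604; P(species X) ≈ 0.0150, P(species Y) ≈ 0.3366, P(species Z) ≈ 0.6485
After 'absent': normaliser = 0.9·0.0150 + 0.25·0.3366 + 0.15·0.6485; P(species X) ≈ 0.0691, P(species Y) ≈ 0.4318, P(species Z) ≈ 0.4991
After 'present': normaliser = 0.1·0.0691 + 0.75·0.4318 + 0.85·0.4991; P(species X) ≈ 0.0092, P(species Y) ≈ 0.4289, P(species Z) ≈ 0.5619

0.429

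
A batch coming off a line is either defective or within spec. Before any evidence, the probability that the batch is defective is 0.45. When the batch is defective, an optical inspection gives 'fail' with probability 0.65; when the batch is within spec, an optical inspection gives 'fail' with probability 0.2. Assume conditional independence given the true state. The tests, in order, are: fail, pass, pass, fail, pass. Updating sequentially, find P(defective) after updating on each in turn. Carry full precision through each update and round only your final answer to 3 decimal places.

0.420

After 'fail': P(defective) = 0.65·0.4500 / (0.65·0.4500 + 0.2·0.5500) ≈ 0.7267
After 'pass': P(defective) = 0.35·0.7267 / (0.35·0.7267 + 0.8·0.2733) ≈ 0.5378
After 'pass': P(defective) = 0.35·0.5378 / (0.35·0.5378 + 0.8·0.4622) ≈ 0.3373
After 'fail': P(defective) = 0.65·0.3373 / (0.65·0.3373 + 0.2·0.6627) ≈ 0.6232
After 'pass': P(defective) = 0.35·0.6232 / (0.35·0.6232 + 0.8·0.3768) ≈ 0.4198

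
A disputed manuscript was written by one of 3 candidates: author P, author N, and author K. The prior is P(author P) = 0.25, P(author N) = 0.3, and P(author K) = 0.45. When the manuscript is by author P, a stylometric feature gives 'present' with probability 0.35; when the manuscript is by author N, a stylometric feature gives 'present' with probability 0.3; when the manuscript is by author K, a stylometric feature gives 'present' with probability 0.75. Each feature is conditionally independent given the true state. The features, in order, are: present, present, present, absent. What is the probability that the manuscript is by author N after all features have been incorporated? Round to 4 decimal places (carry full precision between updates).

After 'present': normaliser = 0.35·0.2500 + 0.3·0.3000 + 0.75·0.4500; P(author P) ≈ 0.1699, P(author N) ≈ 0.1748, P(author K) ≈ 0.6553
After 'present': normaliser = 0.35·0.1699 + 0.3·0.1748 + 0.75·0.6553; P(author P) ≈ 0.0986, P(author N) ≈ 0.0869, P(author K) ≈ 0.8146
After 'present': normaliser = 0.35·0.0986 + 0.3·0.0869 + 0.75·0.8146; P(author P) ≈ 0.0514, P(author N) ≈ 0.0388, P(author K) ≈ 0.9098
After 'absent': normaliser = 0.65·0.0514 + 0.7·0.0388 + 0.25·0.9098; P(author P) ≈ 0.1159, P(author N) ≈ 0.0943, P(author K) ≈ 0.7897

0.0943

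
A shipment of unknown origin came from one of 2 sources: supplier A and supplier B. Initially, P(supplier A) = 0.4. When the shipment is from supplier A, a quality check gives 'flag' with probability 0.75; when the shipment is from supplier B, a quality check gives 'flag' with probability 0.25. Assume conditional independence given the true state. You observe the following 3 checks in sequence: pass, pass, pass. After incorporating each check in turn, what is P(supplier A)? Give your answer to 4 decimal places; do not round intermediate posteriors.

0.0241

After 'pass': P(supplier A) = 0.25·0.4000 / (0.25·0.4000 + 0.75·0.6000) ≈ 0.1818
After 'pass': P(supplier A) = 0.25·0.1818 / (0.25·0.1818 + 0.75·0.8182) ≈ 0.0690
After 'pass': P(supplier A) = 0.25·0.0690 / (0.25·0.0690 + 0.75·0.9310) ≈ 0.0241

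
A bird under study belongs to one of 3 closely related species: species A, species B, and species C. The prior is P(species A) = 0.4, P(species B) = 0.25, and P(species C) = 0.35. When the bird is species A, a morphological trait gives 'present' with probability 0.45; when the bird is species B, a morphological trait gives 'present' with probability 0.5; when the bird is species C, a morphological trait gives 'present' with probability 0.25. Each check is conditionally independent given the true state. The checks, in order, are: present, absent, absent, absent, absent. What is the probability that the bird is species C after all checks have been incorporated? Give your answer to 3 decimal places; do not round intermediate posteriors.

Each posterior becomes the prior for the next update.
After 'present': normaliser = 0.45·0.4000 + 0.5·0.2500 + 0.25·0.3500; P(species A) ≈ 0.4586, P(species B) ≈ 0.3185, P(species C) ≈ 0.2229
After 'absent': normaliser = 0.55·0.4586 + 0.5·0.3185 + 0.75·0.2229; P(species A) ≈ 0.4359, P(species B) ≈ 0.2752, P(species C) ≈ 0.2889
After 'absent': normaliser = 0.55·0.4359 + 0.5·0.2752 + 0.75·0.2889; P(species A) ≈ 0.4036, P(species B) ≈ 0.2316, P(species C) ≈ 0.3648
After 'absent': normaliser = 0.55·0.4036 + 0.5·0.2316 + 0.75·0.3648; P(species A) ≈ 0.3631, P(species B) ≈ 0.1894, P(species C) ≈ 0.4475
After 'absent': normaliser = 0.55·0.3631 + 0.5·0.1894 + 0.75·0.4475; P(species A) ≈ 0.3169, P(species B) ≈ 0.1503, P(species C) ≈ 0.5327

0.533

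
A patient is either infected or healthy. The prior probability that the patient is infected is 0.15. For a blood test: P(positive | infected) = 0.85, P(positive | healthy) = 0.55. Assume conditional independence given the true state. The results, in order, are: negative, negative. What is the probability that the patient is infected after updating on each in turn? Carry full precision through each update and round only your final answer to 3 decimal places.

After 'negative': P(infected) = 0.15·0.1500 / (0.15·0.1500 + 0.45·0.8500) ≈ 0.0556
After 'negative': P(infected) = 0.15·0.0556 / (0.15·0.0556 + 0.45·0.9444) ≈ 0.0192

0.019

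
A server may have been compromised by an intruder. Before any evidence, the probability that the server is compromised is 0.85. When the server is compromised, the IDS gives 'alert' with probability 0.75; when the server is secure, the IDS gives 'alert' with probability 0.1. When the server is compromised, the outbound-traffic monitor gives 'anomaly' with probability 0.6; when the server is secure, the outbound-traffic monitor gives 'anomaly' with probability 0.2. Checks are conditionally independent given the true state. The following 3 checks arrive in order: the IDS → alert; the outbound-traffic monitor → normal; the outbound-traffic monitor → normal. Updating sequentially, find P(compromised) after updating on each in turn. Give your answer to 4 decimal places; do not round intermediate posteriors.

0.9140

After the IDS='alert': P(compromised) = 0.75·0.8500 / (0.75·0.8500 + 0.1·0.1500) ≈ 0.9770
After the outbound-traffic monitor='normal': P(compromised) = 0.4·0.9770 / (0.4·0.9770 + 0.8·0.0230) ≈ 0.9551
After the outbound-traffic monitor='normal': P(compromised) = 0.4·0.9551 / (0.4·0.9551 + 0.8·0.0449) ≈ 0.9140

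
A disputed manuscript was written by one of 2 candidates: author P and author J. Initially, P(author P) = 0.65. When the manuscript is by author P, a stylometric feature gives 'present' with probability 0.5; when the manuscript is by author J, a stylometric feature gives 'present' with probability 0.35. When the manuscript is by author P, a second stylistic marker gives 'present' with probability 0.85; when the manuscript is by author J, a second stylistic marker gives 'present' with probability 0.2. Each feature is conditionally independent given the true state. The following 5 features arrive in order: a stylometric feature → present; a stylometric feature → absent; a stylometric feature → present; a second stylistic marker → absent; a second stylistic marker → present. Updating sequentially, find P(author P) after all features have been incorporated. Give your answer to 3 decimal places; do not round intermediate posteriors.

0.699

Apply Bayes' rule sequentially, carrying P(author P) forward.
After a stylometric feature='present': P(author P) = 0.5·0.6500 / (0.5·0.6500 + 0.35·0.3500) ≈ 0.7263
After a stylometric feature='absent': P(author P) = 0.5·0.7263 / (0.5·0.7263 + 0.65·0.2737) ≈ 0.6711
After a stylometric feature='present': P(author P) = 0.5·0.6711 / (0.5·0.6711 + 0.35·0.3289) ≈ 0.7446
After a second stylistic marker='absent': P(author P) = 0.15·0.7446 / (0.15·0.7446 + 0.8·0.2554) ≈ 0.3534
After a second stylistic marker='present': P(author P) = 0.85·0.3534 / (0.85·0.3534 + 0.2·0.6466) ≈ 0.6991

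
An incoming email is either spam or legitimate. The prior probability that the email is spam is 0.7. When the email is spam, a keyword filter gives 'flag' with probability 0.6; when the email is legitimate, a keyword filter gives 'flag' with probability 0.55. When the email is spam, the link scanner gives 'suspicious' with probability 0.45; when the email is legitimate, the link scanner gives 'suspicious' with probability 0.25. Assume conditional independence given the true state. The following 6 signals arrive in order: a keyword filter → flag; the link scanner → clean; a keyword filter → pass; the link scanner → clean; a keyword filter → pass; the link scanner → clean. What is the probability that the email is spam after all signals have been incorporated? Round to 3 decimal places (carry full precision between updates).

After a keyword filter='flag': P(spam) = 0.6·0.7000 / (0.6·0.7000 + 0.55·0.3000) ≈ 0.7179
After the link scanner='clean': P(spam) = 0.55·0.7179 / (0.55·0.7179 + 0.75·0.2821) ≈ 0.6512
After a keyword filter='pass': P(spam) = 0.4·0.6512 / (0.4·0.6512 + 0.45·0.3488) ≈ 0.6240
After the link scanner='clean': P(spam) = 0.55·0.6240 / (0.55·0.6240 + 0.75·0.3760) ≈ 0.5489
After a keyword filter='pass': P(spam) = 0.4·0.5489 / (0.4·0.5489 + 0.45·0.4511) ≈ 0.5196
After the link scanner='clean': P(spam) = 0.55·0.5196 / (0.55·0.5196 + 0.75·0.4804) ≈ 0.4423

0.442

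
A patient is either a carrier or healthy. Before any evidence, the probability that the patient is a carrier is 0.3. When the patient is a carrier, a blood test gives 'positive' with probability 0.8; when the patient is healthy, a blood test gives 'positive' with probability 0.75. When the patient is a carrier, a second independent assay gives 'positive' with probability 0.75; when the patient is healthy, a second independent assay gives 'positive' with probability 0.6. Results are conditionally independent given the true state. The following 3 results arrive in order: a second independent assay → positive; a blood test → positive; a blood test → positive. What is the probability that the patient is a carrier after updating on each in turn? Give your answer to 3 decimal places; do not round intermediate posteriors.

0.379

After a second independent assay='positive': P(carrier) = 0.75·0.3000 / (0.75·0.3000 + 0.6·0.7000) ≈ 0.3488
After a blood test='positive': P(carrier) = 0.8·0.3488 / (0.8·0.3488 + 0.75·0.6512) ≈ 0.3636
After a blood test='positive': P(carrier) = 0.8·0.3636 / (0.8·0.3636 + 0.75·0.6364) ≈ 0.3787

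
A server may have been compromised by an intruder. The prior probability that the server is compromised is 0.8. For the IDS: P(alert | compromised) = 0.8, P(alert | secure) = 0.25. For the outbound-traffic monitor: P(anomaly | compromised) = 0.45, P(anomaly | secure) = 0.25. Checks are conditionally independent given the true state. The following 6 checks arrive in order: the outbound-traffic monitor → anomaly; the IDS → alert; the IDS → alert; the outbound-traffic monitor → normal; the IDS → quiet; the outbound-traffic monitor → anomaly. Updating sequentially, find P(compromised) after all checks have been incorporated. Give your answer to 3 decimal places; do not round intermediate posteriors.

0.963

After the outbound-traffic monitor='anomaly': P(compromised) = 0.45·0.8000 / (0.45·0.8000 + 0.25·0.2000) ≈ 0.8780
After the IDS='alert': P(compromised) = 0.8·0.8780 / (0.8·0.8780 + 0.25·0.1220) ≈ 0.9584
After the IDS='alert': P(compromised) = 0.8·0.9584 / (0.8·0.9584 + 0.25·0.0416) ≈ 0.9866
After the outbound-traffic monitor='normal': P(compromised) = 0.55·0.9866 / (0.55·0.9866 + 0.75·0.0134) ≈ 0.9818
After the IDS='quiet': P(compromised) = 0.2·0.9818 / (0.2·0.9818 + 0.75·0.0182) ≈ 0.9351
After the outbound-traffic monitor='anomaly': P(compromised) = 0.45·0.9351 / (0.45·0.9351 + 0.25·0.0649) ≈ 0.9629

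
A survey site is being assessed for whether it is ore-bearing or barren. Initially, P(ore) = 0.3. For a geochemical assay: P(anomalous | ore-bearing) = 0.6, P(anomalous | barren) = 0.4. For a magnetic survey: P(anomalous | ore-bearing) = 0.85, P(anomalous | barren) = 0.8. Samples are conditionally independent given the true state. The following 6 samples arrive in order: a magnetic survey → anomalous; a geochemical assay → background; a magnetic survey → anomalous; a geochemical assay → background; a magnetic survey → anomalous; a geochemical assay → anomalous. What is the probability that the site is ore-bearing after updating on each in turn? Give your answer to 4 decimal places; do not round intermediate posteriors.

0.2552

After a magnetic survey='anomalous': P(ore) = 0.85·0.3000 / (0.85·0.3000 + 0.8·0.7000) ≈ 0.3129
After a geochemical assay='background': P(ore) = 0.4·0.3129 / (0.4·0.3129 + 0.6·0.6871) ≈ 0.2329
After a magnetic survey='anomalous': P(ore) = 0.85·0.2329 / (0.85·0.2329 + 0.8·0.7671) ≈ 0.2439
After a geochemical assay='background': P(ore) = 0.4·0.2439 / (0.4·0.2439 + 0.6·0.7561) ≈ 0.1770
After a magnetic survey='anomalous': P(ore) = 0.85·0.1770 / (0.85·0.1770 + 0.8·0.8230) ≈ 0.1860
After a geochemical assay='anomalous': P(ore) = 0.6·0.1860 / (0.6·0.1860 + 0.4·0.8140) ≈ 0.2552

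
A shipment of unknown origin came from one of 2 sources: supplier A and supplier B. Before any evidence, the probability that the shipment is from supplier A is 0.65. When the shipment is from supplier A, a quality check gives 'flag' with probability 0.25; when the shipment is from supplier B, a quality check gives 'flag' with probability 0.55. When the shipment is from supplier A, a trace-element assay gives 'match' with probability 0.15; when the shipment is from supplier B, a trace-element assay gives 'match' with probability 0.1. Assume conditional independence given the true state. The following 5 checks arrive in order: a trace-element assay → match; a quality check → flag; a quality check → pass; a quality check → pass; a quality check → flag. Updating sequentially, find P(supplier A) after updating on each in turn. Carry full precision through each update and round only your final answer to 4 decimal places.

0.6152

Each posterior becomes the prior for the next update.
After a trace-element assay='match': P(supplier A) = 0.15·0.6500 / (0.15·0.6500 + 0.1·0.3500) ≈ 0.7358
After a quality check='flag': P(supplier A) = 0.25·0.7358 / (0.25·0.7358 + 0.55·0.2642) ≈ 0.5587
After a quality check='pass': P(supplier A) = 0.75·0.5587 / (0.75·0.5587 + 0.45·0.4413) ≈ 0.6785
After a quality check='pass': P(supplier A) = 0.75·0.6785 / (0.75·0.6785 + 0.45·0.3215) ≈ 0.7786
After a quality check='flag': P(supplier A) = 0.25·0.7786 / (0.25·0.7786 + 0.55·0.2214) ≈ 0.6152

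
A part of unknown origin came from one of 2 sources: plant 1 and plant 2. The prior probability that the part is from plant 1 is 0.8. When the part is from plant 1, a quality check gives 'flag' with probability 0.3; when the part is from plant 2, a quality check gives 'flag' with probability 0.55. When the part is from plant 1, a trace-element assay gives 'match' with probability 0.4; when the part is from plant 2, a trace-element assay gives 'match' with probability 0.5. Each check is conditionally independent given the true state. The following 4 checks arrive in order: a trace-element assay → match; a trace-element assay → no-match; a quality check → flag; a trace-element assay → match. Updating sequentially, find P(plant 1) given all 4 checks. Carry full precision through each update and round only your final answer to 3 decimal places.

0.626

After a trace-element assay='match': P(plant 1) = 0.4·0.8000 / (0.4·0.8000 + 0.5·0.2000) ≈ 0.7619
After a trace-element assay='no-match': P(plant 1) = 0.6·0.7619 / (0.6·0.7619 + 0.5·0.2381) ≈ 0.7934
After a quality check='flag': P(plant 1) = 0.3·0.7934 / (0.3·0.7934 + 0.55·0.2066) ≈ 0.6769
After a trace-element assay='match': P(plant 1) = 0.4·0.6769 / (0.4·0.6769 + 0.5·0.3231) ≈ 0.6263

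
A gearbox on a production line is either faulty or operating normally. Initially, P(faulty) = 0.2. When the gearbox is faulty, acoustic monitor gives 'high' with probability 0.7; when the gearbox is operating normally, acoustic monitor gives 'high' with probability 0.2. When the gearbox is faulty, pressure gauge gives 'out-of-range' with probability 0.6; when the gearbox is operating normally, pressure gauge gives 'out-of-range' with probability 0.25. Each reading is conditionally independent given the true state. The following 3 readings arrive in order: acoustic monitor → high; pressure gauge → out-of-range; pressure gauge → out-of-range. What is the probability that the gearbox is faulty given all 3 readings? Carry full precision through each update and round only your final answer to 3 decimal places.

After acoustic monitor='high': P(faulty) = 0.7·0.2000 / (0.7·0.2000 + 0.2·0.8000) ≈ 0.4667
After pressure gauge='out-of-range': P(faulty) = 0.6·0.4667 / (0.6·0.4667 + 0.25·0.5333) ≈ 0.6774
After pressure gauge='out-of-range': P(faulty) = 0.6·0.6774 / (0.6·0.6774 + 0.25·0.3226) ≈ 0.8344

0.834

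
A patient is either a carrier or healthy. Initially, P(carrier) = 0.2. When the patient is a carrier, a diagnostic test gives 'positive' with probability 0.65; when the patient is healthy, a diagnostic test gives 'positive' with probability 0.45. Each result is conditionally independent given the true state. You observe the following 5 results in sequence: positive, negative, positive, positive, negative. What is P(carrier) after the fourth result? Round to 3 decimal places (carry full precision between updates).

0.324

After 'positive': P(carrier) = 0.65·0.2000 / (0.65·0.2000 + 0.45·0.8000) ≈ 0.2653
After 'negative': P(carrier) = 0.35·0.2653 / (0.35·0.2653 + 0.55·0.7347) ≈ 0.1869
After 'positive': P(carrier) = 0.65·0.1869 / (0.65·0.1869 + 0.45·0.8131) ≈ 0.2492
After 'positive': P(carrier) = 0.65·0.2492 / (0.65·0.2492 + 0.45·0.7508) ≈ 0.3241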